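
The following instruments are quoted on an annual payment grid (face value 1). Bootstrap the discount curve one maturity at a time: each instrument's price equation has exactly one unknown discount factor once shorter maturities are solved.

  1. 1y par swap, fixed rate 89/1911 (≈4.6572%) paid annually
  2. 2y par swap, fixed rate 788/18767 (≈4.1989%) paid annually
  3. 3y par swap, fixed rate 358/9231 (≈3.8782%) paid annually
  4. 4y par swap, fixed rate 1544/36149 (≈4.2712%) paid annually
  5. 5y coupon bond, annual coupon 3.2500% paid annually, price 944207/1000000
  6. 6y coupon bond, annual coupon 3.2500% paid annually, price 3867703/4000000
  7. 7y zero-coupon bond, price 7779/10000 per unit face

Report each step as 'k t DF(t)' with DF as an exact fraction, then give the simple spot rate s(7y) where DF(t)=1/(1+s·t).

1 1 1911/2000
2 2 2303/2500
3 3 4463/5000
4 4 1057/1250
5 5 8007/10000
6 6 319/400
7 7 7779/10000
s(7y) = (1/(7779/10000) − 1)/(7) = 2221/54453 ≈ 4.0787%

step 1 [1y] swap r/1=89/1911: DF=(1 − 89/1911·(0))/(1+89/1911) = 1911/2000 ≈ 0.955500
step 2 [2y] swap r/1=788/18767: DF=(1 − 788/18767·(0.955500))/(1+788/18767) = 2303/2500 ≈ 0.921200
step 3 [3y] swap r/1=358/9231: DF=(1 − 358/9231·(0.955500+0.921200))/(1+358/9231) = 4463/5000 ≈ 0.892600
step 4 [4y] swap r/1=1544/36149: DF=(1 − 1544/36149·(0.955500+0.921200+0.892600))/(1+1544/36149) = 1057/1250 ≈ 0.845600
step 5 [5y] bond c/1=13/400: DF=(944207/1000000 − 13/400·(0.955500+0.921200+0.892600+0.845600))/(1+13/400) = 8007/10000 ≈ 0.800700
step 6 [6y] bond c/1=13/400: DF=(3867703/4000000 − 13/400·(0.955500+0.921200+0.892600+0.845600+0.800700))/(1+13/400) = 319/400 ≈ 0.797500
step 7 [7y] zero: DF = P = 7779/10000 ≈ 0.777900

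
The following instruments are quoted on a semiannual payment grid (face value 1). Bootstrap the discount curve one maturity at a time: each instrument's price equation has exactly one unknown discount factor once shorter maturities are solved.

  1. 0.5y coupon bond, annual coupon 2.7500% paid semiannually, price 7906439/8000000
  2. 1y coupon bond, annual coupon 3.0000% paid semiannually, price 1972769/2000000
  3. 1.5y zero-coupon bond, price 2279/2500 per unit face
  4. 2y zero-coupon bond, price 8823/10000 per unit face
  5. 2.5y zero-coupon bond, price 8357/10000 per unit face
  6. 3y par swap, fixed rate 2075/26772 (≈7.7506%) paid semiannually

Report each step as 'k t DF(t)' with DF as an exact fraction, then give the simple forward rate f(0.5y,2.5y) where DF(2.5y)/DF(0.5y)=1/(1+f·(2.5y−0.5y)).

step 1 [0.5y] bond c/2=11/800: DF=(7906439/8000000 − 11/800·(0))/(1+11/800) = 9749/10000 ≈ 0.974900
step 2 [1y] bond c/2=3/200: DF=(1972769/2000000 − 3/200·(0.974900))/(1+3/200) = 4787/5000 ≈ 0.957400
step 3 [1.5y] zero: DF = P = 2279/2500 ≈ 0.911600
step 4 [2y] zero: DF = P = 8823/10000 ≈ 0.882300
step 5 [2.5y] zero: DF = P = 8357/10000 ≈ 0.835700
step 6 [3y] swap r/2=2075/53544: DF=(1 − 2075/53544·(0.974900+0.957400+0.911600+0.882300+0.835700))/(1+2075/53544) = 317/400 ≈ 0.792500

1 1/2 9749/10000
2 1 4787/5000
3 3/2 2279/2500
4 2 8823/10000
5 5/2 8357/10000
6 3 317/400
f(0.5y,2.5y) = ((9749/10000)/(8357/10000) − 1)/(2) = 696/8357 ≈ 8.3283%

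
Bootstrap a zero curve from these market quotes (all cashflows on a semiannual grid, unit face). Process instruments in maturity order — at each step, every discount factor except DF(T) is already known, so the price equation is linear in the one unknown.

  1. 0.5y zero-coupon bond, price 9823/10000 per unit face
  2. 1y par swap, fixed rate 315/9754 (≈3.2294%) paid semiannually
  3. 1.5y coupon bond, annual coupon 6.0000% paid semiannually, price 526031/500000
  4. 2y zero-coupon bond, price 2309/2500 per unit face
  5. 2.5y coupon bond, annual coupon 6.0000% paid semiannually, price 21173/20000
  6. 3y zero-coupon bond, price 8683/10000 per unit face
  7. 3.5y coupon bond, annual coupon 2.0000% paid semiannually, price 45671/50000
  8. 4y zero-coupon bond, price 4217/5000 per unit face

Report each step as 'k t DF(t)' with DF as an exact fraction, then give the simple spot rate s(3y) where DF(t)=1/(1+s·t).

1 1/2 9823/10000
2 1 1937/2000
3 3/2 4823/5000
4 2 2309/2500
5 5/2 229/250
6 3 8683/10000
7 7/2 8487/10000
8 4 4217/5000
s(3y) = (1/(8683/10000) − 1)/(3) = 439/8683 ≈ 5.0559%

step 1 [0.5y] zero: DF = P = 9823/10000 ≈ 0.982300
step 2 [1y] swap r/2=315/19508: DF=(1 − 315/19508·(0.982300))/(1+315/19508) = 1937/2000 ≈ 0.968500
step 3 [1.5y] bond c/2=3/100: DF=(526031/500000 − 3/100·(0.982300+0.968500))/(1+3/100) = 4823/5000 ≈ 0.964600
step 4 [2y] zero: DF = P = 2309/2500 ≈ 0.923600
step 5 [2.5y] bond c/2=3/100: DF=(21173/20000 − 3/100·(0.982300+0.968500+0.964600+0.923600))/(1+3/100) = 229/250 ≈ 0.916000
step 6 [3y] zero: DF = P = 8683/10000 ≈ 0.868300
step 7 [3.5y] bond c/2=1/100: DF=(45671/50000 − 1/100·(0.982300+0.968500+0.964600+0.923600+0.916000+0.868300))/(1+1/100) = 8487/10000 ≈ 0.848700
step 8 [4y] zero: DF = P = 4217/5000 ≈ 0.843400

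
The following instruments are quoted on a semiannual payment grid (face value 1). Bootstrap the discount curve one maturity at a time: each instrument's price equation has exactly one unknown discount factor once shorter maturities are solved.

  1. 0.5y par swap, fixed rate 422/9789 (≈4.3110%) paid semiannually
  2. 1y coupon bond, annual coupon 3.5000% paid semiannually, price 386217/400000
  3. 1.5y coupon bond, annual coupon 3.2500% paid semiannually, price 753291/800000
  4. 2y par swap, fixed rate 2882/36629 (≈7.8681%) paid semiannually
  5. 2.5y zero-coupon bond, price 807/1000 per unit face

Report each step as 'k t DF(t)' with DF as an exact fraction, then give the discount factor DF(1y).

1 1/2 9789/10000
2 1 9321/10000
3 3/2 112/125
4 2 8559/10000
5 5/2 807/1000
DF(1y) = 9321/10000 ≈ 0.932100

step 1 [0.5y] swap r/2=211/9789: DF=(1 − 211/9789·(0))/(1+211/9789) = 9789/10000 ≈ 0.978900
step 2 [1y] bond c/2=7/400: DF=(386217/400000 − 7/400·(0.978900))/(1+7/400) = 9321/10000 ≈ 0.932100
step 3 [1.5y] bond c/2=13/800: DF=(753291/800000 − 13/800·(0.978900+0.932100))/(1+13/800) = 112/125 ≈ 0.896000
step 4 [2y] swap r/2=1441/36629: DF=(1 − 1441/36629·(0.978900+0.932100+0.896000))/(1+1441/36629) = 8559/10000 ≈ 0.855900
step 5 [2.5y] zero: DF = P = 807/1000 ≈ 0.807000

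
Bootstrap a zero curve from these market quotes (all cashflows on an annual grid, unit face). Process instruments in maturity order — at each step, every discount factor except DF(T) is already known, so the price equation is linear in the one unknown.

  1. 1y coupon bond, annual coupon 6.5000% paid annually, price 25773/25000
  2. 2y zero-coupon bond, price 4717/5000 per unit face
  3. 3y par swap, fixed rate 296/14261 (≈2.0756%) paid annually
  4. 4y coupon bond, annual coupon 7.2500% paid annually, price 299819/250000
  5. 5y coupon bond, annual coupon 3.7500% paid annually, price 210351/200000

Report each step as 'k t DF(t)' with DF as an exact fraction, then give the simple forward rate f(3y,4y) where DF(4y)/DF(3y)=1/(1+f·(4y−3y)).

step 1 [1y] bond c/1=13/200: DF=(25773/25000 − 13/200·(0))/(1+13/200) = 121/125 ≈ 0.968000
step 2 [2y] zero: DF = P = 4717/5000 ≈ 0.943400
step 3 [3y] swap r/1=296/14261: DF=(1 − 296/14261·(0.968000+0.943400))/(1+296/14261) = 588/625 ≈ 0.940800
step 4 [4y] bond c/1=29/400: DF=(299819/250000 − 29/400·(0.968000+0.943400+0.940800))/(1+29/400) = 4627/5000 ≈ 0.925400
step 5 [5y] bond c/1=3/80: DF=(210351/200000 − 3/80·(0.968000+0.943400+0.940800+0.925400))/(1+3/80) = 2193/2500 ≈ 0.877200

1 1 121/125
2 2 4717/5000
3 3 588/625
4 4 4627/5000
5 5 2193/2500
f(3y,4y) = ((588/625)/(4627/5000) − 1)/(1) = 11/661 ≈ 1.6641%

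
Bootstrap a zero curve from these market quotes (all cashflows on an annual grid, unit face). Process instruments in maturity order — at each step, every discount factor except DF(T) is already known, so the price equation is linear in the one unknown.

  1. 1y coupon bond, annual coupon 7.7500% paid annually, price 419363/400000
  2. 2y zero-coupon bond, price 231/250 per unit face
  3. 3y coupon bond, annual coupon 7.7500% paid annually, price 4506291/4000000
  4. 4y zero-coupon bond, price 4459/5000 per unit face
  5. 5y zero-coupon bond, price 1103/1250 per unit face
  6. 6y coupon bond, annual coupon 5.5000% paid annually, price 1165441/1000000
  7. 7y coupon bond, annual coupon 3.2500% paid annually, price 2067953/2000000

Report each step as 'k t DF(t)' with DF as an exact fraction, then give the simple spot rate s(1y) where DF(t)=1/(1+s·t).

1 1 973/1000
2 2 231/250
3 3 9091/10000
4 4 4459/5000
5 5 1103/1250
6 6 8659/10000
7 7 83/100
s(1y) = (1/(973/1000) − 1)/(1) = 27/973 ≈ 2.7749%

step 1 [1y] bond c/1=31/400: DF=(419363/400000 − 31/400·(0))/(1+31/400) = 973/1000 ≈ 0.973000
step 2 [2y] zero: DF = P = 231/250 ≈ 0.924000
step 3 [3y] bond c/1=31/400: DF=(4506291/4000000 − 31/400·(0.973000+0.924000))/(1+31/400) = 9091/10000 ≈ 0.909100
step 4 [4y] zero: DF = P = 4459/5000 ≈ 0.891800
step 5 [5y] zero: DF = P = 1103/1250 ≈ 0.882400
step 6 [6y] bond c/1=11/200: DF=(1165441/1000000 − 11/200·(0.973000+0.924000+0.909100+0.891800+0.882400))/(1+11/200) = 8659/10000 ≈ 0.865900
step 7 [7y] bond c/1=13/400: DF=(2067953/2000000 − 13/400·(0.973000+0.924000+0.909100+0.891800+0.882400+0.865900))/(1+13/400) = 83/100 ≈ 0.830000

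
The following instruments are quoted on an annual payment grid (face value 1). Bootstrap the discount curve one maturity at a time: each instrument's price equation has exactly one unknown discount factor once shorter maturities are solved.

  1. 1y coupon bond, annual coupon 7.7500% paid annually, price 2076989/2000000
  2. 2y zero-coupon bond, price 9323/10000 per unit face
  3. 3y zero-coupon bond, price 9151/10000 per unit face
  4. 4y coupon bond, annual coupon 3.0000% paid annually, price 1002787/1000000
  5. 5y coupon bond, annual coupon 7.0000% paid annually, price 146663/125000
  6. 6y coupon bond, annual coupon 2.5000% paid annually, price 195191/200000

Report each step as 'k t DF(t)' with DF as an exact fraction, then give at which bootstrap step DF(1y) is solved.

1 1 4819/5000
2 2 9323/10000
3 3 9151/10000
4 4 8917/10000
5 5 8543/10000
6 6 841/1000
DF(1y) is solved at step 1

step 1 [1y] bond c/1=31/400: DF=(2076989/2000000 − 31/400·(0))/(1+31/400) = 4819/5000 ≈ 0.963800
step 2 [2y] zero: DF = P = 9323/10000 ≈ 0.932300
step 3 [3y] zero: DF = P = 9151/10000 ≈ 0.915100
step 4 [4y] bond c/1=3/100: DF=(1002787/1000000 − 3/100·(0.963800+0.932300+0.915100))/(1+3/100) = 8917/10000 ≈ 0.891700
step 5 [5y] bond c/1=7/100: DF=(146663/125000 − 7/100·(0.963800+0.932300+0.915100+0.891700))/(1+7/100) = 8543/10000 ≈ 0.854300
step 6 [6y] bond c/1=1/40: DF=(195191/200000 − 1/40·(0.963800+0.932300+0.915100+0.891700+0.854300))/(1+1/40) = 841/1000 ≈ 0.841000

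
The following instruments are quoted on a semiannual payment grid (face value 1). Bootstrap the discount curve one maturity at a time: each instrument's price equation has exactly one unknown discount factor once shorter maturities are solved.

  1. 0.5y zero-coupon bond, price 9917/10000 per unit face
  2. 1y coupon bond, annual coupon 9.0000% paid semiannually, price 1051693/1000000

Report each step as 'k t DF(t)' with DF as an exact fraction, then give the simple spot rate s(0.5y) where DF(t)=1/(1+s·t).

1 1/2 9917/10000
2 1 9637/10000
s(0.5y) = (1/(9917/10000) − 1)/(1/2) = 166/9917 ≈ 1.6739%

step 1 [0.5y] zero: DF = P = 9917/10000 ≈ 0.991700
step 2 [1y] bond c/2=9/200: DF=(1051693/1000000 − 9/200·(0.991700))/(1+9/200) = 9637/10000 ≈ 0.963700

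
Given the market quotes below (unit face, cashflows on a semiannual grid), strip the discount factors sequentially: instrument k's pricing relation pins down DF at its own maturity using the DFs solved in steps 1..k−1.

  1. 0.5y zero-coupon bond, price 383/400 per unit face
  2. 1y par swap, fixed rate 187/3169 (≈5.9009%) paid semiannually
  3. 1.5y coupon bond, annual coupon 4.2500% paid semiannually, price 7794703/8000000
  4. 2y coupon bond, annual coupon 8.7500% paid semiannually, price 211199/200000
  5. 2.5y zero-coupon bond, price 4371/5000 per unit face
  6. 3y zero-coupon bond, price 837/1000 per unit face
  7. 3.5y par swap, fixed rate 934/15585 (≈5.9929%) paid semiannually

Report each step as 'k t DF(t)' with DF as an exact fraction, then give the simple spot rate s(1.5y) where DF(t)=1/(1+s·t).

step 1 [0.5y] zero: DF = P = 383/400 ≈ 0.957500
step 2 [1y] swap r/2=187/6338: DF=(1 − 187/6338·(0.957500))/(1+187/6338) = 9439/10000 ≈ 0.943900
step 3 [1.5y] bond c/2=17/800: DF=(7794703/8000000 − 17/800·(0.957500+0.943900))/(1+17/800) = 1829/2000 ≈ 0.914500
step 4 [2y] bond c/2=7/160: DF=(211199/200000 − 7/160·(0.957500+0.943900+0.914500))/(1+7/160) = 8937/10000 ≈ 0.893700
step 5 [2.5y] zero: DF = P = 4371/5000 ≈ 0.874200
step 6 [3y] zero: DF = P = 837/1000 ≈ 0.837000
step 7 [3.5y] swap r/2=467/15585: DF=(1 − 467/15585·(0.957500+0.943900+0.914500+0.893700+0.874200+0.837000))/(1+467/15585) = 2033/2500 ≈ 0.813200

1 1/2 383/400
2 1 9439/10000
3 3/2 1829/2000
4 2 8937/10000
5 5/2 4371/5000
6 3 837/1000
7 7/2 2033/2500
s(1.5y) = (1/(1829/2000) − 1)/(3/2) = 114/1829 ≈ 6.2329%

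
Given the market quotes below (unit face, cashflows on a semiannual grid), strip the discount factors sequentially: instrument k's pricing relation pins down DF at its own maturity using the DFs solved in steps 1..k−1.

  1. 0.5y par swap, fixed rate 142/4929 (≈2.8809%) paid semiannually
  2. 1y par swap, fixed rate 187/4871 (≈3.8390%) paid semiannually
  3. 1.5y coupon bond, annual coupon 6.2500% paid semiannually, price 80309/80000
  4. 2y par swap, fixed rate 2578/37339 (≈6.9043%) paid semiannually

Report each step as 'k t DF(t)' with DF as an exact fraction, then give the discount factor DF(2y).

1 1/2 4929/5000
2 1 4813/5000
3 3/2 1143/1250
4 2 8711/10000
DF(2y) = 8711/10000 ≈ 0.871100

step 1 [0.5y] swap r/2=71/4929: DF=(1 − 71/4929·(0))/(1+71/4929) = 4929/5000 ≈ 0.985800
step 2 [1y] swap r/2=187/9742: DF=(1 − 187/9742·(0.985800))/(1+187/9742) = 4813/5000 ≈ 0.962600
step 3 [1.5y] bond c/2=1/32: DF=(80309/80000 − 1/32·(0.985800+0.962600))/(1+1/32) = 1143/1250 ≈ 0.914400
step 4 [2y] swap r/2=1289/37339: DF=(1 − 1289/37339·(0.985800+0.962600+0.914400))/(1+1289/37339) = 8711/10000 ≈ 0.871100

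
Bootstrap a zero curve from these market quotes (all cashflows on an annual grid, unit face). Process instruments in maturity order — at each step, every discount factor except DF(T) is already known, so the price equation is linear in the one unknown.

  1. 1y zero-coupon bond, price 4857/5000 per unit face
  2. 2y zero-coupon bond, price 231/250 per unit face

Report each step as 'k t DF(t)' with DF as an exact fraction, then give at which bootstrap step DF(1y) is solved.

1 1 4857/5000
2 2 231/250
DF(1y) is solved at step 1

step 1 [1y] zero: DF = P = 4857/5000 ≈ 0.971400
step 2 [2y] zero: DF = P = 231/250 ≈ 0.924000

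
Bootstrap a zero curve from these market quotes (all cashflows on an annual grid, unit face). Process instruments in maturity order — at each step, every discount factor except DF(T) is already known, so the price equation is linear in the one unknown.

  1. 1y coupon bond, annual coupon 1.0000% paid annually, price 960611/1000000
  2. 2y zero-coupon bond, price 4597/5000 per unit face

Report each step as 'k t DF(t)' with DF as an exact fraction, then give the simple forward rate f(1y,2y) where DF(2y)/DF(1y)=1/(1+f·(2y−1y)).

step 1 [1y] bond c/1=1/100: DF=(960611/1000000 − 1/100·(0))/(1+1/100) = 9511/10000 ≈ 0.951100
step 2 [2y] zero: DF = P = 4597/5000 ≈ 0.919400

1 1 9511/10000
2 2 4597/5000
f(1y,2y) = ((9511/10000)/(4597/5000) − 1)/(1) = 317/9194 ≈ 3.4479%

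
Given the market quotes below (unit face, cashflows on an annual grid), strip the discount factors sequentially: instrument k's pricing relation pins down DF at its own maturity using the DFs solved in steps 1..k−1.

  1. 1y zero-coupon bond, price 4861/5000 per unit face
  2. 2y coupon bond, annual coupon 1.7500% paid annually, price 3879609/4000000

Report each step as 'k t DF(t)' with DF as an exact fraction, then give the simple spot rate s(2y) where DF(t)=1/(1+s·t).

1 1 4861/5000
2 2 1873/2000
s(2y) = (1/(1873/2000) − 1)/(2) = 127/3746 ≈ 3.3903%

step 1 [1y] zero: DF = P = 4861/5000 ≈ 0.972200
step 2 [2y] bond c/1=7/400: DF=(3879609/4000000 − 7/400·(0.972200))/(1+7/400) = 1873/2000 ≈ 0.936500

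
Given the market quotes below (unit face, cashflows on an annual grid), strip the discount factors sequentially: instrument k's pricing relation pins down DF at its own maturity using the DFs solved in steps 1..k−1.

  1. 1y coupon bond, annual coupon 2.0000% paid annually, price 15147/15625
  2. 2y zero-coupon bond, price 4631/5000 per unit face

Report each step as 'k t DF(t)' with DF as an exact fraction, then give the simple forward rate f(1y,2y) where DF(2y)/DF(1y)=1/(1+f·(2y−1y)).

1 1 594/625
2 2 4631/5000
f(1y,2y) = ((594/625)/(4631/5000) − 1)/(1) = 11/421 ≈ 2.6128%

step 1 [1y] bond c/1=1/50: DF=(15147/15625 − 1/50·(0))/(1+1/50) = 594/625 ≈ 0.950400
step 2 [2y] zero: DF = P = 4631/5000 ≈ 0.926200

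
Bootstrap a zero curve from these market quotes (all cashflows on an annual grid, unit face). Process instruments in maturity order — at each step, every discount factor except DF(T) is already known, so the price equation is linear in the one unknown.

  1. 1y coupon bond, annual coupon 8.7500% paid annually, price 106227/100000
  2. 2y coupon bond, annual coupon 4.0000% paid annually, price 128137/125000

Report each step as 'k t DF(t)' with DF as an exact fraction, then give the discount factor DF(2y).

1 1 1221/1250
2 2 9481/10000
DF(2y) = 9481/10000 ≈ 0.948100

step 1 [1y] bond c/1=7/80: DF=(106227/100000 − 7/80·(0))/(1+7/80) = 1221/1250 ≈ 0.976800
step 2 [2y] bond c/1=1/25: DF=(128137/125000 − 1/25·(0.976800))/(1+1/25) = 9481/10000 ≈ 0.948100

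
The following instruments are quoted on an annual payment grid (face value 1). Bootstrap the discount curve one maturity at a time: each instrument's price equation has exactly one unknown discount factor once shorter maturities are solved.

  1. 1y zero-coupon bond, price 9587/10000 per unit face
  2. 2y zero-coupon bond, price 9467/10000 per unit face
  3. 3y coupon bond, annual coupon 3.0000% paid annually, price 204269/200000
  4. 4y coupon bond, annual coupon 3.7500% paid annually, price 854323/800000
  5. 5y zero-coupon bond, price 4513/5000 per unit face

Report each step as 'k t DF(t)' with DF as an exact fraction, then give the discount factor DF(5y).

step 1 [1y] zero: DF = P = 9587/10000 ≈ 0.958700
step 2 [2y] zero: DF = P = 9467/10000 ≈ 0.946700
step 3 [3y] bond c/1=3/100: DF=(204269/200000 − 3/100·(0.958700+0.946700))/(1+3/100) = 9361/10000 ≈ 0.936100
step 4 [4y] bond c/1=3/80: DF=(854323/800000 − 3/80·(0.958700+0.946700+0.936100))/(1+3/80) = 4633/5000 ≈ 0.926600
step 5 [5y] zero: DF = P = 4513/5000 ≈ 0.902600

1 1 9587/10000
2 2 9467/10000
3 3 9361/10000
4 4 4633/5000
5 5 4513/5000
DF(5y) = 4513/5000 ≈ 0.902600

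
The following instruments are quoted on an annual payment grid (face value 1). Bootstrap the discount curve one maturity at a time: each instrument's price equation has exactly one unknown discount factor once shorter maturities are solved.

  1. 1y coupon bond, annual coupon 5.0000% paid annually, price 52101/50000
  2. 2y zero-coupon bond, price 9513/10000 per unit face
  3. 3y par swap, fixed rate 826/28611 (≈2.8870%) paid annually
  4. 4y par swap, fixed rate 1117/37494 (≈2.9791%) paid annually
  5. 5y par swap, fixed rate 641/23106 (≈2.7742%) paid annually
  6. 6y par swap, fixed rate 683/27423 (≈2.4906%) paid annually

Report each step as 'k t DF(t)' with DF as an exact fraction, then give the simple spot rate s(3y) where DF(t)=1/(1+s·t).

step 1 [1y] bond c/1=1/20: DF=(52101/50000 − 1/20·(0))/(1+1/20) = 2481/2500 ≈ 0.992400
step 2 [2y] zero: DF = P = 9513/10000 ≈ 0.951300
step 3 [3y] swap r/1=826/28611: DF=(1 − 826/28611·(0.992400+0.951300))/(1+826/28611) = 4587/5000 ≈ 0.917400
step 4 [4y] swap r/1=1117/37494: DF=(1 − 1117/37494·(0.992400+0.951300+0.917400))/(1+1117/37494) = 8883/10000 ≈ 0.888300
step 5 [5y] swap r/1=641/23106: DF=(1 − 641/23106·(0.992400+0.951300+0.917400+0.888300))/(1+641/23106) = 4359/5000 ≈ 0.871800
step 6 [6y] swap r/1=683/27423: DF=(1 − 683/27423·(0.992400+0.951300+0.917400+0.888300+0.871800))/(1+683/27423) = 4317/5000 ≈ 0.863400

1 1 2481/2500
2 2 9513/10000
3 3 4587/5000
4 4 8883/10000
5 5 4359/5000
6 6 4317/5000
s(3y) = (1/(4587/5000) − 1)/(3) = 413/13761 ≈ 3.0012%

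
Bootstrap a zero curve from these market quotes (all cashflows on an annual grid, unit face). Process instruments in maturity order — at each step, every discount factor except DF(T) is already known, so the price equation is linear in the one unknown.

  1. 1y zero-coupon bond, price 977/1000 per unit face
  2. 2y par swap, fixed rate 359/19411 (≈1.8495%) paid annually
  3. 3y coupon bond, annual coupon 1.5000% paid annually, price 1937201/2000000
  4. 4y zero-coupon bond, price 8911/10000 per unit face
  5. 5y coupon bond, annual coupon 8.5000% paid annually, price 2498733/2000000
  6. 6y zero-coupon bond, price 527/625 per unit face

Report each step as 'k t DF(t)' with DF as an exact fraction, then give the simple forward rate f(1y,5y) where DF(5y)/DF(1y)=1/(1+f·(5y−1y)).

step 1 [1y] zero: DF = P = 977/1000 ≈ 0.977000
step 2 [2y] swap r/1=359/19411: DF=(1 − 359/19411·(0.977000))/(1+359/19411) = 9641/10000 ≈ 0.964100
step 3 [3y] bond c/1=3/200: DF=(1937201/2000000 − 3/200·(0.977000+0.964100))/(1+3/200) = 1157/1250 ≈ 0.925600
step 4 [4y] zero: DF = P = 8911/10000 ≈ 0.891100
step 5 [5y] bond c/1=17/200: DF=(2498733/2000000 − 17/200·(0.977000+0.964100+0.925600+0.891100))/(1+17/200) = 8571/10000 ≈ 0.857100
step 6 [6y] zero: DF = P = 527/625 ≈ 0.843200

1 1 977/1000
2 2 9641/10000
3 3 1157/1250
4 4 8911/10000
5 5 8571/10000
6 6 527/625
f(1y,5y) = ((977/1000)/(8571/10000) − 1)/(4) = 1199/34284 ≈ 3.4973%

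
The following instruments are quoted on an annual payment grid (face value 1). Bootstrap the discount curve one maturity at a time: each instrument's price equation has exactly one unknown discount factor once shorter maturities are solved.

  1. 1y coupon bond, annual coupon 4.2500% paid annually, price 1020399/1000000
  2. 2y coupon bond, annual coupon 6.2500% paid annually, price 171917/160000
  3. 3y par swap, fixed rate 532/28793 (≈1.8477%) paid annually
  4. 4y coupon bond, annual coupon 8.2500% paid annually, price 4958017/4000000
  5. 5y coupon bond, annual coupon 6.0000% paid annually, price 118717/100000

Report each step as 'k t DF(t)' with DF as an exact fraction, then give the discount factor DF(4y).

step 1 [1y] bond c/1=17/400: DF=(1020399/1000000 − 17/400·(0))/(1+17/400) = 2447/2500 ≈ 0.978800
step 2 [2y] bond c/1=1/16: DF=(171917/160000 − 1/16·(0.978800))/(1+1/16) = 9537/10000 ≈ 0.953700
step 3 [3y] swap r/1=532/28793: DF=(1 − 532/28793·(0.978800+0.953700))/(1+532/28793) = 2367/2500 ≈ 0.946800
step 4 [4y] bond c/1=33/400: DF=(4958017/4000000 − 33/400·(0.978800+0.953700+0.946800))/(1+33/400) = 1157/1250 ≈ 0.925600
step 5 [5y] bond c/1=3/50: DF=(118717/100000 − 3/50·(0.978800+0.953700+0.946800+0.925600))/(1+3/50) = 4523/5000 ≈ 0.904600

1 1 2447/2500
2 2 9537/10000
3 3 2367/2500
4 4 1157/1250
5 5 4523/5000
DF(4y) = 1157/1250 ≈ 0.925600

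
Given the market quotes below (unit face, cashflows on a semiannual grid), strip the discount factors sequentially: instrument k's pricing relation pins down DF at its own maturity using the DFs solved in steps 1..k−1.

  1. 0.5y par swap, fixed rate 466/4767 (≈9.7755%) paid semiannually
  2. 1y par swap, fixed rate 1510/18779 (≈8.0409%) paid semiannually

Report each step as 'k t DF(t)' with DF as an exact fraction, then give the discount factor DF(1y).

step 1 [0.5y] swap r/2=233/4767: DF=(1 − 233/4767·(0))/(1+233/4767) = 4767/5000 ≈ 0.953400
step 2 [1y] swap r/2=755/18779: DF=(1 − 755/18779·(0.953400))/(1+755/18779) = 1849/2000 ≈ 0.924500

1 1/2 4767/5000
2 1 1849/2000
DF(1y) = 1849/2000 ≈ 0.924500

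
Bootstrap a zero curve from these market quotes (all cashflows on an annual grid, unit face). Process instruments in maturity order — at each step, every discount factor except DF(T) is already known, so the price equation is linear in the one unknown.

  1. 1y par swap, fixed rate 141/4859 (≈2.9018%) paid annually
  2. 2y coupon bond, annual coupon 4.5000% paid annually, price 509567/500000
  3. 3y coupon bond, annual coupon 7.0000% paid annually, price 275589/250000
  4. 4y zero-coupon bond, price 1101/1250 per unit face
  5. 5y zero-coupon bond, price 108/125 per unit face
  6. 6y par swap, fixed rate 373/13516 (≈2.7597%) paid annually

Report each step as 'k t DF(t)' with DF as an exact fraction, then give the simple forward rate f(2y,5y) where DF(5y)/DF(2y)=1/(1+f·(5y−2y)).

step 1 [1y] swap r/1=141/4859: DF=(1 − 141/4859·(0))/(1+141/4859) = 4859/5000 ≈ 0.971800
step 2 [2y] bond c/1=9/200: DF=(509567/500000 − 9/200·(0.971800))/(1+9/200) = 4667/5000 ≈ 0.933400
step 3 [3y] bond c/1=7/100: DF=(275589/250000 − 7/100·(0.971800+0.933400))/(1+7/100) = 566/625 ≈ 0.905600
step 4 [4y] zero: DF = P = 1101/1250 ≈ 0.880800
step 5 [5y] zero: DF = P = 108/125 ≈ 0.864000
step 6 [6y] swap r/1=373/13516: DF=(1 − 373/13516·(0.971800+0.933400+0.905600+0.880800+0.864000))/(1+373/13516) = 2127/2500 ≈ 0.850800

1 1 4859/5000
2 2 4667/5000
3 3 566/625
4 4 1101/1250
5 5 108/125
6 6 2127/2500
f(2y,5y) = ((4667/5000)/(108/125) − 1)/(3) = 347/12960 ≈ 2.6775%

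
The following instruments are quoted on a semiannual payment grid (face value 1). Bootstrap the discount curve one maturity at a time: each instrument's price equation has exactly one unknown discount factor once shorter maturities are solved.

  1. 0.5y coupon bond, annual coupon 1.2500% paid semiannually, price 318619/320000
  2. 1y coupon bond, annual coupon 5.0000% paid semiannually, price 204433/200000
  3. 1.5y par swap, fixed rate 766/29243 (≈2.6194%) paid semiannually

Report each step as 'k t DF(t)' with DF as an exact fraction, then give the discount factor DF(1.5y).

step 1 [0.5y] bond c/2=1/160: DF=(318619/320000 − 1/160·(0))/(1+1/160) = 1979/2000 ≈ 0.989500
step 2 [1y] bond c/2=1/40: DF=(204433/200000 − 1/40·(0.989500))/(1+1/40) = 9731/10000 ≈ 0.973100
step 3 [1.5y] swap r/2=383/29243: DF=(1 − 383/29243·(0.989500+0.973100))/(1+383/29243) = 9617/10000 ≈ 0.961700

1 1/2 1979/2000
2 1 9731/10000
3 3/2 9617/10000
DF(1.5y) = 9617/10000 ≈ 0.961700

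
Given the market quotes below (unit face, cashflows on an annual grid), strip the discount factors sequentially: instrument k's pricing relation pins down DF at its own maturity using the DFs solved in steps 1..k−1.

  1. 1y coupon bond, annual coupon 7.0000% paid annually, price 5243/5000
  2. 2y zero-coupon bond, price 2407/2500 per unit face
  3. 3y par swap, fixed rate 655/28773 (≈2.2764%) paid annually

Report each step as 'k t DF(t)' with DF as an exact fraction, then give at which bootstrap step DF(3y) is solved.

step 1 [1y] bond c/1=7/100: DF=(5243/5000 − 7/100·(0))/(1+7/100) = 49/50 ≈ 0.980000
step 2 [2y] zero: DF = P = 2407/2500 ≈ 0.962800
step 3 [3y] swap r/1=655/28773: DF=(1 − 655/28773·(0.980000+0.962800))/(1+655/28773) = 1869/2000 ≈ 0.934500

1 1 49/50
2 2 2407/2500
3 3 1869/2000
DF(3y) is solved at step 3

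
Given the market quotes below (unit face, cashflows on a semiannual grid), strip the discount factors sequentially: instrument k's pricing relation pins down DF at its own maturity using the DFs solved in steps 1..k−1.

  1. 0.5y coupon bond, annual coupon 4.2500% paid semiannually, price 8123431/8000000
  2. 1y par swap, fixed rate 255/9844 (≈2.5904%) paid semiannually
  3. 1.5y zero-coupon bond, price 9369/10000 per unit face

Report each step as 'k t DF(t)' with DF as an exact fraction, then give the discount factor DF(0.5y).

step 1 [0.5y] bond c/2=17/800: DF=(8123431/8000000 − 17/800·(0))/(1+17/800) = 9943/10000 ≈ 0.994300
step 2 [1y] swap r/2=255/19688: DF=(1 − 255/19688·(0.994300))/(1+255/19688) = 1949/2000 ≈ 0.974500
step 3 [1.5y] zero: DF = P = 9369/10000 ≈ 0.936900

1 1/2 9943/10000
2 1 1949/2000
3 3/2 9369/10000
DF(0.5y) = 9943/10000 ≈ 0.994300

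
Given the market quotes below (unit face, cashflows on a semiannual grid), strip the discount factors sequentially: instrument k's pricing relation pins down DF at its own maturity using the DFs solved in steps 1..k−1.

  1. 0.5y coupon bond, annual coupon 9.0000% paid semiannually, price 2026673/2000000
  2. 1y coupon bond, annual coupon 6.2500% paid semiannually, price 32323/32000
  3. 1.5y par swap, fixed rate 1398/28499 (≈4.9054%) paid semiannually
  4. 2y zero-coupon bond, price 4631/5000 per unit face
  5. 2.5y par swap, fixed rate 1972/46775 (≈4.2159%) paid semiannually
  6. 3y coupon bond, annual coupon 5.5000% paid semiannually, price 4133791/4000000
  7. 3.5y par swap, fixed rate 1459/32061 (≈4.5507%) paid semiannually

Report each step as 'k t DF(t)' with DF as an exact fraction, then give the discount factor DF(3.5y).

1 1/2 9697/10000
2 1 9501/10000
3 3/2 9301/10000
4 2 4631/5000
5 5/2 4507/5000
6 3 4403/5000
7 7/2 8541/10000
DF(3.5y) = 8541/10000 ≈ 0.854100

step 1 [0.5y] bond c/2=9/200: DF=(2026673/2000000 − 9/200·(0))/(1+9/200) = 9697/10000 ≈ 0.969700
step 2 [1y] bond c/2=1/32: DF=(32323/32000 − 1/32·(0.969700))/(1+1/32) = 9501/10000 ≈ 0.950100
step 3 [1.5y] swap r/2=699/28499: DF=(1 − 699/28499·(0.969700+0.950100))/(1+699/28499) = 9301/10000 ≈ 0.930100
step 4 [2y] zero: DF = P = 4631/5000 ≈ 0.926200
step 5 [2.5y] swap r/2=986/46775: DF=(1 − 986/46775·(0.969700+0.950100+0.930100+0.926200))/(1+986/46775) = 4507/5000 ≈ 0.901400
step 6 [3y] bond c/2=11/400: DF=(4133791/4000000 − 11/400·(0.969700+0.950100+0.930100+0.926200+0.901400))/(1+11/400) = 4403/5000 ≈ 0.880600
step 7 [3.5y] swap r/2=1459/64122: DF=(1 − 1459/64122·(0.969700+0.950100+0.930100+0.926200+0.901400+0.880600))/(1+1459/64122) = 8541/10000 ≈ 0.854100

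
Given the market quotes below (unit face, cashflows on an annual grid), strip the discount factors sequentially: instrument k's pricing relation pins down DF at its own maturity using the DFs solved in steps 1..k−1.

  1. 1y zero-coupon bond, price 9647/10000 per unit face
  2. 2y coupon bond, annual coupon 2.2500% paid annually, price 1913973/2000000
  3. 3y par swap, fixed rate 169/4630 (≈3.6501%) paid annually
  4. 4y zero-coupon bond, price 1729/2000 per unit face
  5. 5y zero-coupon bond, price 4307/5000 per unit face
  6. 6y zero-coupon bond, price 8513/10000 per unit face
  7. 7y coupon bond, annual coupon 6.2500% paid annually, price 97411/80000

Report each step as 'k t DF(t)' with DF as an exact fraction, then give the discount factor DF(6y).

1 1 9647/10000
2 2 9147/10000
3 3 4493/5000
4 4 1729/2000
5 5 4307/5000
6 6 8513/10000
7 7 831/1000
DF(6y) = 8513/10000 ≈ 0.851300

step 1 [1y] zero: DF = P = 9647/10000 ≈ 0.964700
step 2 [2y] bond c/1=9/400: DF=(1913973/2000000 − 9/400·(0.964700))/(1+9/400) = 9147/10000 ≈ 0.914700
step 3 [3y] swap r/1=169/4630: DF=(1 − 169/4630·(0.964700+0.914700))/(1+169/4630) = 4493/5000 ≈ 0.898600
step 4 [4y] zero: DF = P = 1729/2000 ≈ 0.864500
step 5 [5y] zero: DF = P = 4307/5000 ≈ 0.861400
step 6 [6y] zero: DF = P = 8513/10000 ≈ 0.851300
step 7 [7y] bond c/1=1/16: DF=(97411/80000 − 1/16·(0.964700+0.914700+0.898600+0.864500+0.861400+0.851300))/(1+1/16) = 831/1000 ≈ 0.831000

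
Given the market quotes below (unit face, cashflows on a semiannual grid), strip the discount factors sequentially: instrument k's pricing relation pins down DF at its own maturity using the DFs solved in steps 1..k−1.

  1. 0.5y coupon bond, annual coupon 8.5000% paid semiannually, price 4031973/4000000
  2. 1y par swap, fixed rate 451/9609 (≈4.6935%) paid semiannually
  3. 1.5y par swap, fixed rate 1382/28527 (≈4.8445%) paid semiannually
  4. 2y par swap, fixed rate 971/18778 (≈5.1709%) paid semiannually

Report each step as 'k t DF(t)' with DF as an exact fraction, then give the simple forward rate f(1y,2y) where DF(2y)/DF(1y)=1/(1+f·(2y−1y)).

step 1 [0.5y] bond c/2=17/400: DF=(4031973/4000000 − 17/400·(0))/(1+17/400) = 9669/10000 ≈ 0.966900
step 2 [1y] swap r/2=451/19218: DF=(1 − 451/19218·(0.966900))/(1+451/19218) = 9549/10000 ≈ 0.954900
step 3 [1.5y] swap r/2=691/28527: DF=(1 − 691/28527·(0.966900+0.954900))/(1+691/28527) = 9309/10000 ≈ 0.930900
step 4 [2y] swap r/2=971/37556: DF=(1 − 971/37556·(0.966900+0.954900+0.930900))/(1+971/37556) = 9029/10000 ≈ 0.902900

1 1/2 9669/10000
2 1 9549/10000
3 3/2 9309/10000
4 2 9029/10000
f(1y,2y) = ((9549/10000)/(9029/10000) − 1)/(1) = 520/9029 ≈ 5.7592%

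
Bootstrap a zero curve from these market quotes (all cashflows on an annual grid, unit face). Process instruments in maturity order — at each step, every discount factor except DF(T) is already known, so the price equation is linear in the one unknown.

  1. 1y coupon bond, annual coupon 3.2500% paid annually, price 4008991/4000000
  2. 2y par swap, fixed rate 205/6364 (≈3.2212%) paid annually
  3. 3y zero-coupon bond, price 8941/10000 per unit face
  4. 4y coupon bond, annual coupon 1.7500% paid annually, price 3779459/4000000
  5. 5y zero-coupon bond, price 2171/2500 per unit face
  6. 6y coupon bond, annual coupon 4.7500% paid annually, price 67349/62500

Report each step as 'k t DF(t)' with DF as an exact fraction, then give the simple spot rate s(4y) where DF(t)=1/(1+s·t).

1 1 9707/10000
2 2 1877/2000
3 3 8941/10000
4 4 2201/2500
5 5 2171/2500
6 6 8223/10000
s(4y) = (1/(2201/2500) − 1)/(4) = 299/8804 ≈ 3.3962%

step 1 [1y] bond c/1=13/400: DF=(4008991/4000000 − 13/400·(0))/(1+13/400) = 9707/10000 ≈ 0.970700
step 2 [2y] swap r/1=205/6364: DF=(1 − 205/6364·(0.970700))/(1+205/6364) = 1877/2000 ≈ 0.938500
step 3 [3y] zero: DF = P = 8941/10000 ≈ 0.894100
step 4 [4y] bond c/1=7/400: DF=(3779459/4000000 − 7/400·(0.970700+0.938500+0.894100))/(1+7/400) = 2201/2500 ≈ 0.880400
step 5 [5y] zero: DF = P = 2171/2500 ≈ 0.868400
step 6 [6y] bond c/1=19/400: DF=(67349/62500 − 19/400·(0.970700+0.938500+0.894100+0.880400+0.868400))/(1+19/400) = 8223/10000 ≈ 0.822300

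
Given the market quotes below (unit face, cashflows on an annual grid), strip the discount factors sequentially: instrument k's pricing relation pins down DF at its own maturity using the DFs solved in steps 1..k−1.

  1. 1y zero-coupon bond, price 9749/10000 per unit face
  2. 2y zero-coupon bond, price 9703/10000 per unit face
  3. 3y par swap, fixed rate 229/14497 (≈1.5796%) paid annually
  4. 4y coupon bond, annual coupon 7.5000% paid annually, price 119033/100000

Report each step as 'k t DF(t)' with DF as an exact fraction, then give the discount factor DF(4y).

1 1 9749/10000
2 2 9703/10000
3 3 4771/5000
4 4 181/200
DF(4y) = 181/200 ≈ 0.905000

step 1 [1y] zero: DF = P = 9749/10000 ≈ 0.974900
step 2 [2y] zero: DF = P = 9703/10000 ≈ 0.970300
step 3 [3y] swap r/1=229/14497: DF=(1 − 229/14497·(0.974900+0.970300))/(1+229/14497) = 4771/5000 ≈ 0.954200
step 4 [4y] bond c/1=3/40: DF=(119033/100000 − 3/40·(0.974900+0.970300+0.954200))/(1+3/40) = 181/200 ≈ 0.905000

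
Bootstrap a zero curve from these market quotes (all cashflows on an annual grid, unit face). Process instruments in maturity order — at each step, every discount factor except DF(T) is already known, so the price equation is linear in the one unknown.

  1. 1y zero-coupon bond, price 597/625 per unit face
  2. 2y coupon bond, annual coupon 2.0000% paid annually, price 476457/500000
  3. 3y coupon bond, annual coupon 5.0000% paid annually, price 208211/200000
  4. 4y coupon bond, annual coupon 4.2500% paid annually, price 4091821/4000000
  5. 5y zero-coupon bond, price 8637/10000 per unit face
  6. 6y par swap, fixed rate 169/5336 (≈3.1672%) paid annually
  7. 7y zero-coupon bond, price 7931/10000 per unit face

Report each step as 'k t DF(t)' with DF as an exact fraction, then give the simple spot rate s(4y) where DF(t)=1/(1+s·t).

1 1 597/625
2 2 1831/2000
3 3 564/625
4 4 4341/5000
5 5 8637/10000
6 6 831/1000
7 7 7931/10000
s(4y) = (1/(4341/5000) − 1)/(4) = 659/17364 ≈ 3.7952%

step 1 [1y] zero: DF = P = 597/625 ≈ 0.955200
step 2 [2y] bond c/1=1/50: DF=(476457/500000 − 1/50·(0.955200))/(1+1/50) = 1831/2000 ≈ 0.915500
step 3 [3y] bond c/1=1/20: DF=(208211/200000 − 1/20·(0.955200+0.915500))/(1+1/20) = 564/625 ≈ 0.902400
step 4 [4y] bond c/1=17/400: DF=(4091821/4000000 − 17/400·(0.955200+0.915500+0.902400))/(1+17/400) = 4341/5000 ≈ 0.868200
step 5 [5y] zero: DF = P = 8637/10000 ≈ 0.863700
step 6 [6y] swap r/1=169/5336: DF=(1 − 169/5336·(0.955200+0.915500+0.902400+0.868200+0.863700))/(1+169/5336) = 831/1000 ≈ 0.831000
step 7 [7y] zero: DF = P = 7931/10000 ≈ 0.793100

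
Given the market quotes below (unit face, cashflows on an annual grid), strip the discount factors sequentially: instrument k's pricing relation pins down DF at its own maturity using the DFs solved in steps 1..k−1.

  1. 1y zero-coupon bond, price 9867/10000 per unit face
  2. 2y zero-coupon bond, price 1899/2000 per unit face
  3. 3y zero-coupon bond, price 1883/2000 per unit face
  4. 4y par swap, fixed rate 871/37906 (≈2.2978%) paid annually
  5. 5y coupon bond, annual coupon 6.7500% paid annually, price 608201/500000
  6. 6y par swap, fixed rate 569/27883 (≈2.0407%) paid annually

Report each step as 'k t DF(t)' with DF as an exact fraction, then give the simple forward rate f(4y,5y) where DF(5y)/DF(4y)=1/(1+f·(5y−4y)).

1 1 9867/10000
2 2 1899/2000
3 3 1883/2000
4 4 9129/10000
5 5 4499/5000
6 6 4431/5000
f(4y,5y) = ((9129/10000)/(4499/5000) − 1)/(1) = 131/8998 ≈ 1.4559%

step 1 [1y] zero: DF = P = 9867/10000 ≈ 0.986700
step 2 [2y] zero: DF = P = 1899/2000 ≈ 0.949500
step 3 [3y] zero: DF = P = 1883/2000 ≈ 0.941500
step 4 [4y] swap r/1=871/37906: DF=(1 − 871/37906·(0.986700+0.949500+0.941500))/(1+871/37906) = 9129/10000 ≈ 0.912900
step 5 [5y] bond c/1=27/400: DF=(608201/500000 − 27/400·(0.986700+0.949500+0.941500+0.912900))/(1+27/400) = 4499/5000 ≈ 0.899800
step 6 [6y] swap r/1=569/27883: DF=(1 − 569/27883·(0.986700+0.949500+0.941500+0.912900+0.899800))/(1+569/27883) = 4431/5000 ≈ 0.886200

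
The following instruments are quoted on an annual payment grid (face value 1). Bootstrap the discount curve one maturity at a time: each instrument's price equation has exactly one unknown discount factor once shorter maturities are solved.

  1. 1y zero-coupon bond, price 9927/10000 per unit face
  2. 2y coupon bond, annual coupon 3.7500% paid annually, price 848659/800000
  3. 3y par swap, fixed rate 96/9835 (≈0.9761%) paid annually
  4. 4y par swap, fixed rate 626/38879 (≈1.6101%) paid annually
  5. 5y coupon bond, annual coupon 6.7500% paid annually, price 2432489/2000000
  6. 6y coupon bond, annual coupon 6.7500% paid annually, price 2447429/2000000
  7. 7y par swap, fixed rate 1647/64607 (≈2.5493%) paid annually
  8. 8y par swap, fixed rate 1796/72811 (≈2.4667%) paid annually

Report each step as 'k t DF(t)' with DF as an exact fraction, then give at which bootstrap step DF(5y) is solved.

step 1 [1y] zero: DF = P = 9927/10000 ≈ 0.992700
step 2 [2y] bond c/1=3/80: DF=(848659/800000 − 3/80·(0.992700))/(1+3/80) = 4933/5000 ≈ 0.986600
step 3 [3y] swap r/1=96/9835: DF=(1 − 96/9835·(0.992700+0.986600))/(1+96/9835) = 607/625 ≈ 0.971200
step 4 [4y] swap r/1=626/38879: DF=(1 − 626/38879·(0.992700+0.986600+0.971200))/(1+626/38879) = 4687/5000 ≈ 0.937400
step 5 [5y] bond c/1=27/400: DF=(2432489/2000000 − 27/400·(0.992700+0.986600+0.971200+0.937400))/(1+27/400) = 1787/2000 ≈ 0.893500
step 6 [6y] bond c/1=27/400: DF=(2447429/2000000 − 27/400·(0.992700+0.986600+0.971200+0.937400+0.893500))/(1+27/400) = 211/250 ≈ 0.844000
step 7 [7y] swap r/1=1647/64607: DF=(1 − 1647/64607·(0.992700+0.986600+0.971200+0.937400+0.893500+0.844000))/(1+1647/64607) = 8353/10000 ≈ 0.835300
step 8 [8y] swap r/1=1796/72811: DF=(1 − 1796/72811·(0.992700+0.986600+0.971200+0.937400+0.893500+0.844000+0.835300))/(1+1796/72811) = 2051/2500 ≈ 0.820400

1 1 9927/10000
2 2 4933/5000
3 3 607/625
4 4 4687/5000
5 5 1787/2000
6 6 211/250
7 7 8353/10000
8 8 2051/2500
DF(5y) is solved at step 5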